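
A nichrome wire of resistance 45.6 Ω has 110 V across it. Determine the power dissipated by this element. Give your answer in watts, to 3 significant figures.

Voltage and resistance are given, so P = V²/R is the one-step route.
P = (110 V)² / 45.6 Ω = 265.4 W

265 W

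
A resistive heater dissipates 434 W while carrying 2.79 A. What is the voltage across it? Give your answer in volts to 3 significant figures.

156 V

From P = V I = I²R = V²/R, with the two given quantities we get V = P / I.
V = 434 / 2.790 = 155.6 V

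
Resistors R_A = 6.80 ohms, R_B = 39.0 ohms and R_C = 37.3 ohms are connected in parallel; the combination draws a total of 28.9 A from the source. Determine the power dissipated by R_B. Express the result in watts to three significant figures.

538 W

We need the common branch voltage; get it from I_total × R_eq, then P = V²/R for the branch.
1/R_eq = 1/6.80 + 1/39.0 + 1/37.3 ⇒ R_eq = 5.012 Ω
V = I_total × R_eq = 28.90 × 5.012 = 144.9 V
P_R_B = V² / R_B = (144.9)² / 39.0 = 538.0 W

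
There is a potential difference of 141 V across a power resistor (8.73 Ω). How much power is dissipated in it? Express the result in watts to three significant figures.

2280 W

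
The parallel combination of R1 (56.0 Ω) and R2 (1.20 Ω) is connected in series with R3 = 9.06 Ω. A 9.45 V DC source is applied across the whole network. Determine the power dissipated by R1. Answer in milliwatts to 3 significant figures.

21.0 mW

Collapse the R1‖R2 pair into one equivalent R_p; then R_p and R3 form a series string.
R_p = (56.0×1.20)/(56.0+1.20) = 1.175 Ω
R_total = R_p + 9.06 = 1.175 + 9.06 = 10.23 Ω
I = V / R_total = 9.45 / 10.23 = 0.9233 A
Voltage across the parallel pair: V_p = I × R_p = 0.9233 × 1.175 = 1.085 V
R1 has V_p across it, so P = V_p²/R1.
P_R1 = (1.085)² / 56.0 = 0.02101 W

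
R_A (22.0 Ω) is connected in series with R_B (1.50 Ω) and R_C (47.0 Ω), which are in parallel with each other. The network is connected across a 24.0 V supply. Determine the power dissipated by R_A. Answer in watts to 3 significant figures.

23.0 W

First combine the parallel branches into one equivalent R_p, then R_A + R_p is a series pair.
R_p = (1.50×47.0)/(1.50+47.0) = 1.454 Ω
R_total = 22.0 + 1.454 = 23.45 Ω
I = V / R_total = 24.0 / 23.45 = 1.023 A
R_A is in the main series path, so its power is I²R_A.
P_R_A = (1.023)² × 22.0 = 23.04 W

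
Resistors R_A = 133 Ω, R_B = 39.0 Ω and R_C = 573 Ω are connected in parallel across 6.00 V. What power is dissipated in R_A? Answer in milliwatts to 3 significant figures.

271 mW

R_A sits directly across the source, so P = V²/R with V = 6.00 V.
P_R_A = V² / R_A = (6.00)² / 133 Ω = 0.2707 W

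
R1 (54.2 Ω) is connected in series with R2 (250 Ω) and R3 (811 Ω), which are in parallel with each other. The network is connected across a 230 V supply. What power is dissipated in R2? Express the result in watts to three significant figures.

128 W

Reduce the parallel pair to R_p first; the network is then a simple series string.
R_p = (250×811)/(250+811) = 191.1 Ω
R_total = 54.2 + 191.1 = 245.3 Ω
I = V / R_total = 230 / 245.3 = 0.9377 A
Voltage across the parallel pair: V_p = I × R_p = 0.9377 × 191.1 = 179.2 V
R2 sees V_p directly, so P = V_p² / R2.
P_R2 = (179.2)² / 250 = 128.4 W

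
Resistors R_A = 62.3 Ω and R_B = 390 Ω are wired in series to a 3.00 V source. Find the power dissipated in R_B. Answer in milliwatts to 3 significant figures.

Series elements share the same current, so find I first, then use P = I²R.
R_total = 62.3 + 390 = 452.3 Ω
I = V / R_total = 3.00 / 452.3 = 0.006633 A
P_R_B = I² × R_B = (0.006633)² × 390 = 0.01716 W

17.2 mW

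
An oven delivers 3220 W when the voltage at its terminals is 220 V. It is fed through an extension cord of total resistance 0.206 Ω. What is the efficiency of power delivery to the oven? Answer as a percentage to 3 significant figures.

I = P / V = 3220 / 220 = 14.64 A through the extension cord.
P_line = I² R_line = (14.64)² × 0.206 = 44.13 W
P_source = P_load + P_line = 3220 + 44.13 = 3264 W
η = P_load / P_source = 3220 / 3264 = 0.9865

98.6 %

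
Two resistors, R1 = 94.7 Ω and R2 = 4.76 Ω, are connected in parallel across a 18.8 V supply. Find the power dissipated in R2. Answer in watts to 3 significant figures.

Every branch has 18.8 V across it, so for R2 the power is simply V²/R.
P_R2 = V² / R2 = (18.8)² / 4.76 Ω = 74.25 W

74.3 W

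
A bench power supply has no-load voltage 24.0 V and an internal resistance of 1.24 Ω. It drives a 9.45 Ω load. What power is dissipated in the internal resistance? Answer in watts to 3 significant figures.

6.25 W

The internal resistance carries the same current as the load; P_int = I²r.
I = ε / (r + R) = 24.0 / (1.24 + 9.45) = 2.245 A
P_int = I² r = (2.245)² × 1.24 = 6.250 W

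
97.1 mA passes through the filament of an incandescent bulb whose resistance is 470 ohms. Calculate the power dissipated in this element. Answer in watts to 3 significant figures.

4.43 W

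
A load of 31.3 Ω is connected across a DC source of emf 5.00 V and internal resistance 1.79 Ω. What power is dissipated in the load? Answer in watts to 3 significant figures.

0.715 W

Load and internal resistance form a series loop — compute the loop current, then the load power via I²R.
I = ε / (r + R) = 5.00 / (1.79 + 31.3) = 0.1511 A
P_load = I² R = (0.1511)² × 31.3 = 0.7146 W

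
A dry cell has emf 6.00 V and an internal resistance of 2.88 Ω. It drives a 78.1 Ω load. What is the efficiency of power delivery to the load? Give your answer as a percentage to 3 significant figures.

The source delivers εI, of which I²R reaches the load and I²r is lost; since I is common, η = R/(R+r).
η = R / (R + r) = 78.1 / (78.1 + 2.88) = 0.9644

96.4 %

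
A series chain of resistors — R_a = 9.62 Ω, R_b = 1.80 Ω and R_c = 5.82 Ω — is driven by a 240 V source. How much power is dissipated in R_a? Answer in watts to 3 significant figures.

1860 W

The current is common to all series resistors; compute it, then apply P = I²R for the target.
R_total = 9.62 + 1.80 + 5.82 = 17.24 Ω
I = V / R_total = 240 / 17.24 = 13.92 A
P_R_a = I² × R_a = (13.92)² × 9.62 = 1864 W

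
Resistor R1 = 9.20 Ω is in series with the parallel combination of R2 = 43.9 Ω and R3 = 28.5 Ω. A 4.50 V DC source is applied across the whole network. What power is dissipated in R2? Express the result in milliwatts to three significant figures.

Reduce the parallel pair to R_p first; the network is then a simple series string.
R_p = (43.9×28.5)/(43.9+28.5) = 17.28 Ω
R_total = 9.20 + 17.28 = 26.48 Ω
I = V / R_total = 4.50 / 26.48 = 0.1699 A
Voltage across the parallel pair: V_p = I × R_p = 0.1699 × 17.28 = 2.937 V
With V_p across R2, its power is V_p²/R2.
P_R2 = (2.937)² / 43.9 = 0.1964 W

196 mW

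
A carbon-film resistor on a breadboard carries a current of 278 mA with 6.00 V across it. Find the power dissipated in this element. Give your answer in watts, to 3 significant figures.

1.67 W

With V and I both given, power follows immediately from P = V I.
P = 6.00 V × 0.2780 A = 1.668 W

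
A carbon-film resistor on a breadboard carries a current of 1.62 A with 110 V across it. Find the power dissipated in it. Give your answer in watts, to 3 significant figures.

V and I are known directly — P = V I, no intermediate step needed.
P = 110 V × 1.620 A = 178.2 W

178 W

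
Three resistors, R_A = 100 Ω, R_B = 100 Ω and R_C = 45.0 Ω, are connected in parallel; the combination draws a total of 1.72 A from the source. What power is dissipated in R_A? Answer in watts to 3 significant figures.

We need the common branch voltage; get it from I_total × R_eq, then P = V²/R for the branch.
1/R_eq = 1/100 + 1/100 + 1/45.0 ⇒ R_eq = 23.68 Ω
V = I_total × R_eq = 1.720 × 23.68 = 40.74 V
P_R_A = V² / R_A = (40.74)² / 100 = 16.59 W

16.6 W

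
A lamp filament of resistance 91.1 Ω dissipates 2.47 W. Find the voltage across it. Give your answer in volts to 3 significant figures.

15.0 V

The two known quantities fix the third via V = √(P R).
V = √(2.47 × 91.1) = 15.00 V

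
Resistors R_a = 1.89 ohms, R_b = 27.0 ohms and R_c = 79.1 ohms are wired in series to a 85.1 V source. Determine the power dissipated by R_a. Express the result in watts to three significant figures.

In a series string the same current flows through every resistor — find that current, then P = I²R for the one we want.
R_total = 1.89 + 27.0 + 79.1 = 108.0 Ω
I = V / R_total = 85.1 / 108.0 = 0.7880 A
P_R_a = I² × R_a = (0.7880)² × 1.89 = 1.174 W

1.17 W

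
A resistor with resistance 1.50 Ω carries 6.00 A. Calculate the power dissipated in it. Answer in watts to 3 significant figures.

54.0 W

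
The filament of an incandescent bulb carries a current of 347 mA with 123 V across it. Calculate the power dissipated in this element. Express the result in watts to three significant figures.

42.7 W

With V and I both given, power follows immediately from P = V I.
P = 123 V × 0.3470 A = 42.68 W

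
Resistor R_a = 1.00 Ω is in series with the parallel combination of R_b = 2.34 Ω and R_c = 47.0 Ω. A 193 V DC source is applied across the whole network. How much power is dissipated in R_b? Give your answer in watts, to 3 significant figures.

First combine the parallel branches into one equivalent R_p, then R_a + R_p is a series pair.
R_p = (2.34×47.0)/(2.34+47.0) = 2.229 Ω
R_total = 1.00 + 2.229 = 3.229 Ω
I = V / R_total = 193 / 3.229 = 59.77 A
Voltage across the parallel pair: V_p = I × R_p = 59.77 × 2.229 = 133.2 V
R_b sees V_p directly, so P = V_p² / R_b.
P_R_b = (133.2)² / 2.34 = 7586 W

7590 W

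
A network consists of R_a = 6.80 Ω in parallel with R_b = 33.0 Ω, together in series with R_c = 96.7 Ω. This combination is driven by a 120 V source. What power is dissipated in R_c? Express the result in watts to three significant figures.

133 W

First find R_p for the parallel pair, then treat R_p + R_c as a series loop.
R_p = (6.80×33.0)/(6.80+33.0) = 5.638 Ω
R_total = R_p + 96.7 = 5.638 + 96.7 = 102.3 Ω
I = V / R_total = 120 / 102.3 = 1.173 A
R_c carries the full series current, so P = I²R.
P_R_c = (1.173)² × 96.7 = 133.0 W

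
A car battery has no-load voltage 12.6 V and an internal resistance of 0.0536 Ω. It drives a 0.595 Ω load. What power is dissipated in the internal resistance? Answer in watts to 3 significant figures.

Internal loss is I²r, with I set by the total series resistance r+R.
I = ε / (r + R) = 12.6 / (0.0536 + 0.595) = 19.43 A
P_int = I² r = (19.43)² × 0.0536 = 20.23 W

20.2 W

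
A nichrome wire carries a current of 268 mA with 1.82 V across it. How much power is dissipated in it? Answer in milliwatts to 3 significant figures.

488 mW

With V and I both given, power follows immediately from P = V I.
P = 1.82 V × 0.2680 A = 0.4878 W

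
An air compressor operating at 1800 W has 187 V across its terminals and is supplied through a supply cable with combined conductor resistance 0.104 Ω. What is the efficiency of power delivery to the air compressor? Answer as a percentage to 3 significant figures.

99.5 %

I = P / V = 1800 / 187 = 9.626 A through the supply cable.
P_line = I² R_line = (9.626)² × 0.104 = 9.636 W
P_source = P_load + P_line = 1800 + 9.636 = 1810 W
η = P_load / P_source = 1800 / 1810 = 0.9947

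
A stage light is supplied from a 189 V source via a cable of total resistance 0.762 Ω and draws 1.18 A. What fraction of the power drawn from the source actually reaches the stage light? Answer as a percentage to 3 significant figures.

99.5 %

The cable carries the full 1.18 A.
P_line = I² R_line = (1.180)² × 0.762 = 1.061 W
P_source = V I = 189 × 1.180 = 223.0 W; P_load = 222.0 W
η = P_load / P_source = 222.0 / 223.0 = 0.9952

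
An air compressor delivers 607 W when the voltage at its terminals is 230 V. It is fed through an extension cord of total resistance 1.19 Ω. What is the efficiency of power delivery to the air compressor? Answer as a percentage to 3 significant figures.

98.7 %

I = P / V = 607 / 230 = 2.639 A through the extension cord.
P_line = I² R_line = (2.639)² × 1.19 = 8.288 W
P_source = P_load + P_line = 607.0 + 8.288 = 615.3 W
η = P_load / P_source = 607.0 / 615.3 = 0.9865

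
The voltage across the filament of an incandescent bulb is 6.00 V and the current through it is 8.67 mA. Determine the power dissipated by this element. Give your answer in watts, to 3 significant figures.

0.0520 W

Both the voltage across and the current through the element are known, so P = V I applies directly.
P = 6.00 V × 0.008670 A = 0.05202 W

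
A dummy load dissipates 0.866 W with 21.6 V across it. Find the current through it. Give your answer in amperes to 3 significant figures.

The two known quantities fix the third via I = P / V.
I = 0.866 / 21.6 = 0.04009 A

0.0401 A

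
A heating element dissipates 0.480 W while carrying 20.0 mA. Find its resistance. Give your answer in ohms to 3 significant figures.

1200 Ω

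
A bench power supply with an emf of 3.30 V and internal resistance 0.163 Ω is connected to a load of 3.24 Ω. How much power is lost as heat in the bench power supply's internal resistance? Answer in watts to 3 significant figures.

0.153 W

The internal resistance carries the same current as the load; P_int = I²r.
I = ε / (r + R) = 3.30 / (0.163 + 3.24) = 0.9697 A
P_int = I² r = (0.9697)² × 0.163 = 0.1533 W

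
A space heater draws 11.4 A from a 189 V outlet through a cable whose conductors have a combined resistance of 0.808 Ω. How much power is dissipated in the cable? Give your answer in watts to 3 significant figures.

The cable and load are in series, so the same current flows in both; the loss is I²R_line.
The cable carries the full 11.4 A.
P_line = I² R_line = (11.40)² × 0.808 = 105.0 W

105 W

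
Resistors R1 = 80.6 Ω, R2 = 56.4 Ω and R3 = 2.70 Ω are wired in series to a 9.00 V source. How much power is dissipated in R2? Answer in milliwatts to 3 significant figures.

The current is common to all series resistors; compute it, then apply P = I²R for the target.
R_total = 80.6 + 56.4 + 2.70 = 139.7 Ω
I = V / R_total = 9.00 / 139.7 = 0.06442 A
P_R2 = I² × R2 = (0.06442)² × 56.4 = 0.2341 W

234 mW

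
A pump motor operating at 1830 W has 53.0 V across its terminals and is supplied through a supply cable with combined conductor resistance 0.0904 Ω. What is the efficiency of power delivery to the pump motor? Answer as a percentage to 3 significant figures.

94.4 %

I = P / V = 1830 / 53.0 = 34.53 A through the supply cable.
P_line = I² R_line = (34.53)² × 0.0904 = 107.8 W
P_source = P_load + P_line = 1830 + 107.8 = 1938 W
η = P_load / P_source = 1830 / 1938 = 0.9444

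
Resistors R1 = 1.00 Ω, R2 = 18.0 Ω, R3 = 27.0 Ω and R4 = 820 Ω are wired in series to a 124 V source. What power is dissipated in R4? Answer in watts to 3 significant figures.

16.8 W

Every series element carries the same I. Get I from the total resistance, then P = I² × R4.
R_total = 1.00 + 18.0 + 27.0 + 820 = 866.0 Ω
I = V / R_total = 124 / 866.0 = 0.1432 A
P_R4 = I² × R4 = (0.1432)² × 820 = 16.81 W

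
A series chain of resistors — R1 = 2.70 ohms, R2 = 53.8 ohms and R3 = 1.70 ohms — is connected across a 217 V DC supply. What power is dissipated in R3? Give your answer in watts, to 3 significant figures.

The current is common to all series resistors; compute it, then apply P = I²R for the target.
R_total = 2.70 + 53.8 + 1.70 = 58.20 Ω
I = V / R_total = 217 / 58.20 = 3.729 A
P_R3 = I² × R3 = (3.729)² × 1.70 = 23.63 W

23.6 W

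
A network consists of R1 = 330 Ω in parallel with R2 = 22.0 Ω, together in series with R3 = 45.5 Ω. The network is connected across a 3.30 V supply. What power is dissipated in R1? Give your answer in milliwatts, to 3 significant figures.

3.21 mW

First find R_p for the parallel pair, then treat R_p + R3 as a series loop.
R_p = (330×22.0)/(330+22.0) = 20.62 Ω
R_total = R_p + 45.5 = 20.62 + 45.5 = 66.12 Ω
I = V / R_total = 3.30 / 66.12 = 0.04991 A
Voltage across the parallel pair: V_p = I × R_p = 0.04991 × 20.62 = 1.029 V
Use P = V²/R for R1 with V = V_p.
P_R1 = (1.029)² / 330 = 0.003210 W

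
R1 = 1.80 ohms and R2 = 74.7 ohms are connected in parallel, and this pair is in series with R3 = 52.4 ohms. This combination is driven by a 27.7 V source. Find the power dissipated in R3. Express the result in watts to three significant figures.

Combine R1 and R2 into their parallel equivalent first, reducing the network to two series resistors.
R_p = (1.80×74.7)/(1.80+74.7) = 1.758 Ω
R_total = R_p + 52.4 = 1.758 + 52.4 = 54.16 Ω
I = V / R_total = 27.7 / 54.16 = 0.5115 A
R3 is the series element, so its power is I²R.
P_R3 = (0.5115)² × 52.4 = 13.71 W

13.7 W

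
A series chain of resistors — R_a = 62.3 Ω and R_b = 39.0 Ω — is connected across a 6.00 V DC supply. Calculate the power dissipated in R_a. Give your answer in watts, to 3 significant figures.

The current is common to all series resistors; compute it, then apply P = I²R for the target.
R_total = 62.3 + 39.0 = 101.3 Ω
I = V / R_total = 6.00 / 101.3 = 0.05923 A
P_R_a = I² × R_a = (0.05923)² × 62.3 = 0.2186 W

0.219 W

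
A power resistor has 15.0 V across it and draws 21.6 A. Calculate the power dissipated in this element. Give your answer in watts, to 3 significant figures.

324 W

Since both terminal voltage and current are stated, P = V I gives the power in one step.
P = 15.0 V × 21.60 A = 324.0 W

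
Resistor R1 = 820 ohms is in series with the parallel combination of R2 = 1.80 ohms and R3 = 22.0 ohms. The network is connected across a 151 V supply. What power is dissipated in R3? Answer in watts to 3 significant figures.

Collapse R2‖R3 to a single equivalent, reducing the network to two series elements.
R_p = (1.80×22.0)/(1.80+22.0) = 1.664 Ω
R_total = 820 + 1.664 = 821.7 Ω
I = V / R_total = 151 / 821.7 = 0.1838 A
Voltage across the parallel pair: V_p = I × R_p = 0.1838 × 1.664 = 0.3058 V
R3 is across V_p, so use P = V²/R for that branch.
P_R3 = (0.3058)² / 22.0 = 0.004250 W

0.00425 W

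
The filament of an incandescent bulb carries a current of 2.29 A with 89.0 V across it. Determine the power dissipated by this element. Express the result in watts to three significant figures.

Both the voltage across and the current through the element are known, so P = V I applies directly.
P = 89.0 V × 2.290 A = 203.8 W

204 W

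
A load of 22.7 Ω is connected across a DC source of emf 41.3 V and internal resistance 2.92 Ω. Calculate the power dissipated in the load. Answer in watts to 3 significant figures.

The internal resistance and the load are in series, so the same I flows through both; get I from ε/(r+R), then I²R for the load.
I = ε / (r + R) = 41.3 / (2.92 + 22.7) = 1.612 A
P_load = I² R = (1.612)² × 22.7 = 58.99 W

59.0 W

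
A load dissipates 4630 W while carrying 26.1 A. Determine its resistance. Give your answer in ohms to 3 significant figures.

6.80 Ω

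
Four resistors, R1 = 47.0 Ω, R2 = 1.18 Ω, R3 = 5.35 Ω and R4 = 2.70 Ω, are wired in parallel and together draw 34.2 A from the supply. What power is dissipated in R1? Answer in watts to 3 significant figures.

12.2 W

The branches share the same voltage, but only the total current is given — find V from the equivalent resistance first.
1/R_eq = 1/47.0 + 1/1.18 + 1/5.35 + 1/2.70 ⇒ R_eq = 0.7013 Ω
V = I_total × R_eq = 34.20 × 0.7013 = 23.98 V
P_R1 = V² / R1 = (23.98)² / 47.0 = 12.24 W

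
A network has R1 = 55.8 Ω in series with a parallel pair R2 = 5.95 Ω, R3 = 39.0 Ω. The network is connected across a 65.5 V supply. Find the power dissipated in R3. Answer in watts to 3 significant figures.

0.789 W

Reduce the parallel pair to R_p first; the network is then a simple series string.
R_p = (5.95×39.0)/(5.95+39.0) = 5.162 Ω
R_total = 55.8 + 5.162 = 60.96 Ω
I = V / R_total = 65.5 / 60.96 = 1.074 A
Voltage across the parallel pair: V_p = I × R_p = 1.074 × 5.162 = 5.547 V
With V_p across R3, its power is V_p²/R3.
P_R3 = (5.547)² / 39.0 = 0.7889 W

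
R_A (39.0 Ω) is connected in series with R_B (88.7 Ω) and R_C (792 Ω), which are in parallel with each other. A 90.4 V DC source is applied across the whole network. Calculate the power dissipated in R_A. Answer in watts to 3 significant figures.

22.6 W

Replace R_B and R_C with their parallel equivalent so the circuit becomes R_A in series with R_p.
R_p = (88.7×792)/(88.7+792) = 79.77 Ω
R_total = 39.0 + 79.77 = 118.8 Ω
I = V / R_total = 90.4 / 118.8 = 0.7612 A
R_A is in the main series path, so its power is I²R_A.
P_R_A = (0.7612)² × 39.0 = 22.60 W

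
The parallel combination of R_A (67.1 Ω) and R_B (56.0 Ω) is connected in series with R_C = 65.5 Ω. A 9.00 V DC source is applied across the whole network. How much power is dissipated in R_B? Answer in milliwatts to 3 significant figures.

146 mW

Combine R_A and R_B into their parallel equivalent first, reducing the network to two series resistors.
R_p = (67.1×56.0)/(67.1+56.0) = 30.52 Ω
R_total = R_p + 65.5 = 30.52 + 65.5 = 96.02 Ω
I = V / R_total = 9.00 / 96.02 = 0.09373 A
Voltage across the parallel pair: V_p = I × R_p = 0.09373 × 30.52 = 2.861 V
R_B has V_p across it, so P = V_p²/R_B.
P_R_B = (2.861)² / 56.0 = 0.1462 W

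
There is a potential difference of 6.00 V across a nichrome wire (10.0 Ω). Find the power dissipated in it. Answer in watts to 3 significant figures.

3.60 W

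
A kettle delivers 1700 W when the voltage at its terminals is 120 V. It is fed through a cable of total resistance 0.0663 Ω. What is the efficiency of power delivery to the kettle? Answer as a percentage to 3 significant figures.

I = P / V = 1700 / 120 = 14.17 A through the cable.
P_line = I² R_line = (14.17)² × 0.0663 = 13.31 W
P_source = P_load + P_line = 1700 + 13.31 = 1713 W
η = P_load / P_source = 1700 / 1713 = 0.9922

99.2 %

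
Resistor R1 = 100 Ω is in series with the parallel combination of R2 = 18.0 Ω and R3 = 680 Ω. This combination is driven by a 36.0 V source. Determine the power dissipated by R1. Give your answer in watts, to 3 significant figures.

Reduce the parallel pair to R_p first; the network is then a simple series string.
R_p = (18.0×680)/(18.0+680) = 17.54 Ω
R_total = 100 + 17.54 = 117.5 Ω
I = V / R_total = 36.0 / 117.5 = 0.3063 A
R1 carries the full series current, so P = I²R.
P_R1 = (0.3063)² × 100 = 9.381 W

9.38 W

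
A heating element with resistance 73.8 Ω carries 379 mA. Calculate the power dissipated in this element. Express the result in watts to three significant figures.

With I and R stated, P = I²R applies in one step.
P = (0.3790 A)² × 73.8 Ω = 10.60 W

10.6 W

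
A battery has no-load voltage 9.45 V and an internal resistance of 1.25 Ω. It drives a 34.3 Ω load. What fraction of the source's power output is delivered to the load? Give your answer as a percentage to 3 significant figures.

96.5 %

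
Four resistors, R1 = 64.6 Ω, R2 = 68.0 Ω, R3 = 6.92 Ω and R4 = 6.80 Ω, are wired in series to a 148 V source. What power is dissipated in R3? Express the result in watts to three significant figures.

The current is common to all series resistors; compute it, then apply P = I²R for the target.
R_total = 64.6 + 68.0 + 6.92 + 6.80 = 146.3 Ω
I = V / R_total = 148 / 146.3 = 1.011 A
P_R3 = I² × R3 = (1.011)² × 6.92 = 7.080 W

7.08 W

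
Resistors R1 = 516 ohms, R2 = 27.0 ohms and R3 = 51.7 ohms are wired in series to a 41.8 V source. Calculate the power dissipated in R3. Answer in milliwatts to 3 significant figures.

255 mW

Every series element carries the same I. Get I from the total resistance, then P = I² × R3.
R_total = 516 + 27.0 + 51.7 = 594.7 Ω
I = V / R_total = 41.8 / 594.7 = 0.07029 A
P_R3 = I² × R3 = (0.07029)² × 51.7 = 0.2554 W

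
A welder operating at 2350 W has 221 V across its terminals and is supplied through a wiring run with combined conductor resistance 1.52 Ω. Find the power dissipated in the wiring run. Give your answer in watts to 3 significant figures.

Line loss is just I²R for the cable — we know both I and R_line directly.
I = P / V = 2350 / 221 = 10.63 A through the wiring run.
P_line = I² R_line = (10.63)² × 1.52 = 171.9 W

172 W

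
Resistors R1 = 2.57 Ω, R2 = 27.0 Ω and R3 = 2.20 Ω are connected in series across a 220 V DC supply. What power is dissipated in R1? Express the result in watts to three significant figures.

The current is common to all series resistors; compute it, then apply P = I²R for the target.
R_total = 2.57 + 27.0 + 2.20 = 31.77 Ω
I = V / R_total = 220 / 31.77 = 6.925 A
P_R1 = I² × R1 = (6.925)² × 2.57 = 123.2 W

123 W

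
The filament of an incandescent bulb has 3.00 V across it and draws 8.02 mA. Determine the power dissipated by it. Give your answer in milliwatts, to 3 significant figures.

With V and I both given, power follows immediately from P = V I.
P = 3.00 V × 0.008020 A = 0.02406 W

24.1 mW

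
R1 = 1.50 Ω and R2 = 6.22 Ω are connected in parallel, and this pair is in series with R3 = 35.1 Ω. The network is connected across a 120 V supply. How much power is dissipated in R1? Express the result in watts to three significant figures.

10.6 W

Combine R1 and R2 into their parallel equivalent first, reducing the network to two series resistors.
R_p = (1.50×6.22)/(1.50+6.22) = 1.209 Ω
R_total = R_p + 35.1 = 1.209 + 35.1 = 36.31 Ω
I = V / R_total = 120 / 36.31 = 3.305 A
Voltage across the parallel pair: V_p = I × R_p = 3.305 × 1.209 = 3.994 V
R1 sits across V_p; its power is V_p²/R.
P_R1 = (3.994)² / 1.50 = 10.64 W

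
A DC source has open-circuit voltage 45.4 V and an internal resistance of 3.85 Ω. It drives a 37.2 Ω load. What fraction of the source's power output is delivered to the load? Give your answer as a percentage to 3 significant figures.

90.6 %

η = P_load/(P_load+P_int) = I²R/(I²R+I²r) = R/(R+r) — the I² cancels for series elements.
η = R / (R + r) = 37.2 / (37.2 + 3.85) = 0.9062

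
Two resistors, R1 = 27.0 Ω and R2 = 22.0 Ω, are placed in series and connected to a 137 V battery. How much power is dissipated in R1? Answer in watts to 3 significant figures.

211 W

Since the resistors are in series they all carry the loop current I = V/R_total; the power in any one is I²R.
R_total = 27.0 + 22.0 = 49.00 Ω
I = V / R_total = 137 / 49.00 = 2.796 A
P_R1 = I² × R1 = (2.796)² × 27.0 = 211.1 W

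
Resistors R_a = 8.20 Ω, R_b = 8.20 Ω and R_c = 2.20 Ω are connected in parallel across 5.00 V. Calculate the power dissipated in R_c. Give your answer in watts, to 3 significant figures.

11.4 W

R_c sits directly across the source, so P = V²/R with V = 5.00 V.
P_R_c = V² / R_c = (5.00)² / 2.20 Ω = 11.36 W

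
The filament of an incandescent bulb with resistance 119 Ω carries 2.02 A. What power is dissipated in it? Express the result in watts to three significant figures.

486 W

Current and resistance are given, so P = I²R is the direct form.
P = (2.020 A)² × 119 Ω = 485.6 W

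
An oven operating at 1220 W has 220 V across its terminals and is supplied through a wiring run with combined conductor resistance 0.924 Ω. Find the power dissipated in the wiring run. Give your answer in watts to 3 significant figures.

The wiring run is a series resistance carrying the load current; its dissipation is I²R_line.
I = P / V = 1220 / 220 = 5.545 A through the wiring run.
P_line = I² R_line = (5.545)² × 0.924 = 28.41 W

28.4 W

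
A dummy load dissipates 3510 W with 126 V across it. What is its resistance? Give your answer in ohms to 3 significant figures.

Rearranging the power relation for the two known quantities gives R = V² / P.
R = (126)² / 3510 = 4.523 Ω

4.52 Ω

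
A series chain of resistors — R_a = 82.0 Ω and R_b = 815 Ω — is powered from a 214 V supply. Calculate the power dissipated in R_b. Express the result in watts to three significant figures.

46.4 W

The current is common to all series resistors; compute it, then apply P = I²R for the target.
R_total = 82.0 + 815 = 897.0 Ω
I = V / R_total = 214 / 897.0 = 0.2386 A
P_R_b = I² × R_b = (0.2386)² × 815 = 46.39 W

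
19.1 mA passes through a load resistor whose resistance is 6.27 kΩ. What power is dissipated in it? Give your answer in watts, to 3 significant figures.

2.29 W

Current and resistance are given, so P = I²R is the direct form.
P = (0.01910 A)² × 6270 Ω = 2.287 W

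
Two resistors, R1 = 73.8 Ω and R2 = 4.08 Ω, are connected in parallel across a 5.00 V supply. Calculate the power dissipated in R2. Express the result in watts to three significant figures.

6.13 W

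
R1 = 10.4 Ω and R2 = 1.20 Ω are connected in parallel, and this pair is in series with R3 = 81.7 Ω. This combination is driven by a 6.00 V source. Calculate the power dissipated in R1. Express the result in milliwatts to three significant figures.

Combine R1 and R2 into their parallel equivalent first, reducing the network to two series resistors.
R_p = (10.4×1.20)/(10.4+1.20) = 1.076 Ω
R_total = R_p + 81.7 = 1.076 + 81.7 = 82.78 Ω
I = V / R_total = 6.00 / 82.78 = 0.07248 A
Voltage across the parallel pair: V_p = I × R_p = 0.07248 × 1.076 = 0.07798 V
R1 sits across V_p; its power is V_p²/R.
P_R1 = (0.07798)² / 10.4 = 0.0005848 W

0.585 mW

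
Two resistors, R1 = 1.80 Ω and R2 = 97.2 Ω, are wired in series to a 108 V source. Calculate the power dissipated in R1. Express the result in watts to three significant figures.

In a series string the same current flows through every resistor — find that current, then P = I²R for the one we want.
R_total = 1.80 + 97.2 = 99.00 Ω
I = V / R_total = 108 / 99.00 = 1.091 A
P_R1 = I² × R1 = (1.091)² × 1.80 = 2.142 W

2.14 W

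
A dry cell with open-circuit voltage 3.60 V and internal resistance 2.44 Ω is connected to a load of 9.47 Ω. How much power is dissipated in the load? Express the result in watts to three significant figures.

Find the circuit current first, then P = I²R for the load (series elements share I).
I = ε / (r + R) = 3.60 / (2.44 + 9.47) = 0.3023 A
P_load = I² R = (0.3023)² × 9.47 = 0.8652 W

0.865 W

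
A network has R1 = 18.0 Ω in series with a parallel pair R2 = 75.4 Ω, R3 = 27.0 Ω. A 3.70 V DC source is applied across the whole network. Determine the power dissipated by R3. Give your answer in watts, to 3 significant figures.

0.140 W

Collapse R2‖R3 to a single equivalent, reducing the network to two series elements.
R_p = (75.4×27.0)/(75.4+27.0) = 19.88 Ω
R_total = 18.0 + 19.88 = 37.88 Ω
I = V / R_total = 3.70 / 37.88 = 0.09767 A
Voltage across the parallel pair: V_p = I × R_p = 0.09767 × 19.88 = 1.942 V
R3 sees V_p directly, so P = V_p² / R3.
P_R3 = (1.942)² / 27.0 = 0.1397 W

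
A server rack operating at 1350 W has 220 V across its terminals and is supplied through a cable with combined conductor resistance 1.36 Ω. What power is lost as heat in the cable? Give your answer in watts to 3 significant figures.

Line loss is just I²R for the cable — we know both I and R_line directly.
I = P / V = 1350 / 220 = 6.136 A through the cable.
P_line = I² R_line = (6.136)² × 1.36 = 51.21 W

51.2 W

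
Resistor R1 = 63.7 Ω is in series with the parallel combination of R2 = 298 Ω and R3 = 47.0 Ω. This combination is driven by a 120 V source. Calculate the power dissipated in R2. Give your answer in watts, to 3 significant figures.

Reduce the parallel pair to R_p first; the network is then a simple series string.
R_p = (298×47.0)/(298+47.0) = 40.60 Ω
R_total = 63.7 + 40.60 = 104.3 Ω
I = V / R_total = 120 / 104.3 = 1.151 A
Voltage across the parallel pair: V_p = I × R_p = 1.151 × 40.60 = 46.71 V
R2 sees V_p directly, so P = V_p² / R2.
P_R2 = (46.71)² / 298 = 7.321 W

7.32 W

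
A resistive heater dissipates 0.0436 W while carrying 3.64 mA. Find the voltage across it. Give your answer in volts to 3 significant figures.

12.0 V

From P = V I = I²R = V²/R, with the two given quantities we get V = P / I.
V = 0.0436 / 0.003640 = 11.98 V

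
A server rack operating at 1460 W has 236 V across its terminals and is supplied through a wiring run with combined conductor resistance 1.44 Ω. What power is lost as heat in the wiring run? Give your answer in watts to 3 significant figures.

Line loss is just I²R for the cable — we know both I and R_line directly.
I = P / V = 1460 / 236 = 6.186 A through the wiring run.
P_line = I² R_line = (6.186)² × 1.44 = 55.11 W

55.1 W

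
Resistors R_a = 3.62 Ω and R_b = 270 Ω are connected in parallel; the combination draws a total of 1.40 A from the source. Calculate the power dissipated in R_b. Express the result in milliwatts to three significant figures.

92.6 mW

The branches share the same voltage, but only the total current is given — find V from the equivalent resistance first.
1/R_eq = 1/3.62 + 1/270 ⇒ R_eq = 3.572 Ω
V = I_total × R_eq = 1.400 × 3.572 = 5.001 V
P_R_b = V² / R_b = (5.001)² / 270 = 0.09263 W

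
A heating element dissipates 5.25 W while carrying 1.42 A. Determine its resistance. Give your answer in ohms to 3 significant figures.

2.60 Ω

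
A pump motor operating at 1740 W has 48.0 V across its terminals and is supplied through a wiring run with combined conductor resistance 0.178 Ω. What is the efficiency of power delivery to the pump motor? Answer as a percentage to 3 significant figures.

I = P / V = 1740 / 48.0 = 36.25 A through the wiring run.
P_line = I² R_line = (36.25)² × 0.178 = 233.9 W
P_source = P_load + P_line = 1740 + 233.9 = 1974 W
η = P_load / P_source = 1740 / 1974 = 0.8815

88.2 %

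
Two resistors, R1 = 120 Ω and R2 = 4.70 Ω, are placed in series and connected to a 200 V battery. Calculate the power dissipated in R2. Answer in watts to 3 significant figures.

In a series string the same current flows through every resistor — find that current, then P = I²R for the one we want.
R_total = 120 + 4.70 = 124.7 Ω
I = V / R_total = 200 / 124.7 = 1.604 A
P_R2 = I² × R2 = (1.604)² × 4.70 = 12.09 W

12.1 W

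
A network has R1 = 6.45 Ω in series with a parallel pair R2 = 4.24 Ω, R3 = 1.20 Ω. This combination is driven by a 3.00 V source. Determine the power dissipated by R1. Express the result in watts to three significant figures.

Reduce the parallel pair to R_p first; the network is then a simple series string.
R_p = (4.24×1.20)/(4.24+1.20) = 0.9353 Ω
R_total = 6.45 + 0.9353 = 7.385 Ω
I = V / R_total = 3.00 / 7.385 = 0.4062 A
The full supply current passes through R1: P = I²R.
P_R1 = (0.4062)² × 6.45 = 1.064 W

1.06 W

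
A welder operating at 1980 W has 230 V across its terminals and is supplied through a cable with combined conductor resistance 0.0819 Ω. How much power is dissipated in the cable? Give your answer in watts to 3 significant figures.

The cable is a series resistance carrying the load current; its dissipation is I²R_line.
I = P / V = 1980 / 230 = 8.609 A through the cable.
P_line = I² R_line = (8.609)² × 0.0819 = 6.070 W

6.07 W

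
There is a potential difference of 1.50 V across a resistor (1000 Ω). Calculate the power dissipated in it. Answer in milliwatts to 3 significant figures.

2.25 mW

V and R are stated; P = V²/R avoids computing the current.
P = (1.50 V)² / 1000 Ω = 0.002250 W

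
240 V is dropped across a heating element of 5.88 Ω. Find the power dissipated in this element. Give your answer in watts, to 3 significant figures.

9800 W

V and R are stated; P = V²/R avoids computing the current.
P = (240 V)² / 5.88 Ω = 9796 W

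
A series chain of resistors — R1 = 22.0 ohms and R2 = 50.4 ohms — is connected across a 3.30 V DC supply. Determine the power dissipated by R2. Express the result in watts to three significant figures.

Series elements share the same current, so find I first, then use P = I²R.
R_total = 22.0 + 50.4 = 72.40 Ω
I = V / R_total = 3.30 / 72.40 = 0.04558 A
P_R2 = I² × R2 = (0.04558)² × 50.4 = 0.1047 W

0.105 W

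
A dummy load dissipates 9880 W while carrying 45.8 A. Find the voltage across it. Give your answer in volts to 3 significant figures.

216 V

Inverting the appropriate power form: V = P / I.
V = 9880 / 45.80 = 215.7 V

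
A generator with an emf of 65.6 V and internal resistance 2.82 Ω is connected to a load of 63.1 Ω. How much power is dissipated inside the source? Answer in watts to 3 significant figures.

2.79 W

The source's internal resistance is just another series element carrying I; its dissipation is I²r.
I = ε / (r + R) = 65.6 / (2.82 + 63.1) = 0.9951 A
P_int = I² r = (0.9951)² × 2.82 = 2.793 W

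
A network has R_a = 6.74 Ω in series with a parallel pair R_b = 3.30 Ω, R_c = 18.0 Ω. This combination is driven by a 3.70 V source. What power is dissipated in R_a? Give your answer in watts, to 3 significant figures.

1.02 W

Reduce the parallel pair to R_p first; the network is then a simple series string.
R_p = (3.30×18.0)/(3.30+18.0) = 2.789 Ω
R_total = 6.74 + 2.789 = 9.529 Ω
I = V / R_total = 3.70 / 9.529 = 0.3883 A
R_a carries the full series current, so P = I²R.
P_R_a = (0.3883)² × 6.74 = 1.016 W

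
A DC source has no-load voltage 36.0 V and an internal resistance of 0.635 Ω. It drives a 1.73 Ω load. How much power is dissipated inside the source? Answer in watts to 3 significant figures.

The source's internal resistance is just another series element carrying I; its dissipation is I²r.
I = ε / (r + R) = 36.0 / (0.635 + 1.73) = 15.22 A
P_int = I² r = (15.22)² × 0.635 = 147.1 W

147 W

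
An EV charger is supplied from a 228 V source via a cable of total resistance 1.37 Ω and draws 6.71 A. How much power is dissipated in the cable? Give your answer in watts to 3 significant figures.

The cable and load are in series, so the same current flows in both; the loss is I²R_line.
The cable carries the full 6.71 A.
P_line = I² R_line = (6.710)² × 1.37 = 61.68 W

61.7 W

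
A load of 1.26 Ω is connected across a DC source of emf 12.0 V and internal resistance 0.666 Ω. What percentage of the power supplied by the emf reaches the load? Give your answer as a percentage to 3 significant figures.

65.4 %

η = P_load/(P_load+P_int) = I²R/(I²R+I²r) = R/(R+r) — the I² cancels for series elements.
η = R / (R + r) = 1.26 / (1.26 + 0.666) = 0.6542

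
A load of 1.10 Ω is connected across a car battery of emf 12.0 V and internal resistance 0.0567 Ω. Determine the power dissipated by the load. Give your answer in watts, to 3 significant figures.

118 W

Load and internal resistance form a series loop — compute the loop current, then the load power via I²R.
I = ε / (r + R) = 12.0 / (0.0567 + 1.10) = 10.37 A
P_load = I² R = (10.37)² × 1.10 = 118.4 W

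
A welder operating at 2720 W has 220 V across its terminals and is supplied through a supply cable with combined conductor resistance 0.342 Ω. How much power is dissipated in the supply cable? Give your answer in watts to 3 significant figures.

Line loss is just I²R for the cable — we know both I and R_line directly.
I = P / V = 2720 / 220 = 12.36 A through the supply cable.
P_line = I² R_line = (12.36)² × 0.342 = 52.28 W

52.3 W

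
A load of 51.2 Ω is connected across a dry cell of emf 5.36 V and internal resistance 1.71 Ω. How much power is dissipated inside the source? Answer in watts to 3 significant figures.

The internal resistance carries the same current as the load; P_int = I²r.
I = ε / (r + R) = 5.36 / (1.71 + 51.2) = 0.1013 A
P_int = I² r = (0.1013)² × 1.71 = 0.01755 W

0.0175 W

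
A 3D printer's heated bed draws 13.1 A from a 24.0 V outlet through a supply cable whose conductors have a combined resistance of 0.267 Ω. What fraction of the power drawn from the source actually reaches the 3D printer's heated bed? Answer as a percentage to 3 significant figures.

85.4 %

The supply cable carries the full 13.1 A.
P_line = I² R_line = (13.10)² × 0.267 = 45.82 W
P_source = V I = 24.0 × 13.10 = 314.4 W; P_load = 268.6 W
η = P_load / P_source = 268.6 / 314.4 = 0.8543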